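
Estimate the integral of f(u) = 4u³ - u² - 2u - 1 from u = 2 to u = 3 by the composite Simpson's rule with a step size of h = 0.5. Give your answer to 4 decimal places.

52.6667

h = (3 − 2)/2 = 0.5.
Nodes u₀,…,u₂ = 2, 2.5, 3.
f(u) = 4u³ - u² - 2u - 1: f₀=23, f₁=50.25, f₂=92.
(h/3)·[f₀ + 4f₁ + f₂] = 0.166667·(316) = 52.6667.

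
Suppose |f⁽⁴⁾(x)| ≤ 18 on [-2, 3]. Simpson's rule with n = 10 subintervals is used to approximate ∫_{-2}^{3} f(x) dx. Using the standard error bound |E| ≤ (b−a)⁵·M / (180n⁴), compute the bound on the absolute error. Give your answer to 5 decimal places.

0.03125

|E| ≤ (5)⁵·18 / (180·10⁴) = 56250/1800000 = 0.03125.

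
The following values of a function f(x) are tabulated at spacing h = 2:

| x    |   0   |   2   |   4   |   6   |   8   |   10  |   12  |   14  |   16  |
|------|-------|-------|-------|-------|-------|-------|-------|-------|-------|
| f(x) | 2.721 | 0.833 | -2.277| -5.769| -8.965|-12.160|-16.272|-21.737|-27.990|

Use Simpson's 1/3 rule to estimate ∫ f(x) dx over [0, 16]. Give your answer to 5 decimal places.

-157.08600

h = 2, n = 8.
(h/3)·[y₀ + 4y₁ + 2y₂ + 4y₃ + 2y₄ + 4y₅ + 2y₆ + 4y₇ + y₈] = 0.666667·(-235.629) = -157.08600.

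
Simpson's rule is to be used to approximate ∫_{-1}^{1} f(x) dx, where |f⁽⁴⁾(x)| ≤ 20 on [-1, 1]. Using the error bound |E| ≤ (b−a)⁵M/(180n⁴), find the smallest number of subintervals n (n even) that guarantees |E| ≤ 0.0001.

14

Need 640/(180n⁴) ≤ 0.0001.
n⁴ ≥ 640/(180·0.0001) = 35555.6 ⇒ n ≥ 13.7318, so the smallest even n is 14. (n must be even for Simpson's rule.)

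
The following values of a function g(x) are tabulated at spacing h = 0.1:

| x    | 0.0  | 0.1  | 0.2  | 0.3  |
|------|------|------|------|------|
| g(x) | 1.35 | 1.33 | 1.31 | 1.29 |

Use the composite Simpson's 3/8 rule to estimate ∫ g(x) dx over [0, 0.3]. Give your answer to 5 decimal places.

0.39600

h = 0.1, n = 3.
(3h/8)·[y₀ + 3y₁ + 3y₂ + y₃] = 0.0375·(10.56) = 0.39600.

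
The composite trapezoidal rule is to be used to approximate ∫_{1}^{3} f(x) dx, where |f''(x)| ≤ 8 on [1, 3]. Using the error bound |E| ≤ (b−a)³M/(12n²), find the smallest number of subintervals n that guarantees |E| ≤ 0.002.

52

Need 64/(12n²) ≤ 0.002.
n² ≥ 64/(12·0.002) = 2666.67 ⇒ n ≥ 51.6398, so the smallest n is 52.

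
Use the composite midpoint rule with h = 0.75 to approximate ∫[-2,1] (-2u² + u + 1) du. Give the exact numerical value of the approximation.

h = (1 − (-2))/4 = 0.75.
Midpoints m₁,…,m₄ = -1.625, -0.875, -0.125, 0.625.
f(m₁)=-5.90625, f(m₂)=-1.40625, f(m₃)=0.84375, f(m₄)=0.84375.
h·[f(m₁) + f(m₂) + f(m₃) + f(m₄)] = 0.75·(-5.625) = -4.21875.

-4.21875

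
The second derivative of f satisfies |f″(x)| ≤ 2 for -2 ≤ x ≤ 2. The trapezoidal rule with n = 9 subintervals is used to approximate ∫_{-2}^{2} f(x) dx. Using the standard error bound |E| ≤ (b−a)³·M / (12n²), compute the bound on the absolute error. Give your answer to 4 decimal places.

0.1317

|E| ≤ (4)³·2 / (12·9²) = 128/972 = 0.1317.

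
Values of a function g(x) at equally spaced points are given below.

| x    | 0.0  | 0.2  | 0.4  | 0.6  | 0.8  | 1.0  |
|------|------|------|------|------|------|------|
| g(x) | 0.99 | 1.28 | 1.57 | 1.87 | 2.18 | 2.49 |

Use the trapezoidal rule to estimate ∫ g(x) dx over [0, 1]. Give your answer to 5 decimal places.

h = 0.2, n = 5.
(h/2)·[y₀ + 2y₁ + 2y₂ + 2y₃ + 2y₄ + y₅] = 0.1·(17.28) = 1.72800.

1.72800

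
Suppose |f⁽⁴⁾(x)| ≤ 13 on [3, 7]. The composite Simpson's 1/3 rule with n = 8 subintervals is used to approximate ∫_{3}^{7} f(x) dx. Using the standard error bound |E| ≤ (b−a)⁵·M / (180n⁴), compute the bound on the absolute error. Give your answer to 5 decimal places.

0.01806

|E| ≤ (4)⁵·13 / (180·8⁴) = 13312/737280 = 0.01806.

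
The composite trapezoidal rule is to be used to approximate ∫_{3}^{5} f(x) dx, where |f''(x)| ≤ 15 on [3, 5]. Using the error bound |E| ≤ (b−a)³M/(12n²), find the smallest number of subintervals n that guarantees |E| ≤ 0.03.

Need 120/(12n²) ≤ 0.03.
n² ≥ 120/(12·0.03) = 333.333 ⇒ n ≥ 18.2574, so the smallest n is 19.

19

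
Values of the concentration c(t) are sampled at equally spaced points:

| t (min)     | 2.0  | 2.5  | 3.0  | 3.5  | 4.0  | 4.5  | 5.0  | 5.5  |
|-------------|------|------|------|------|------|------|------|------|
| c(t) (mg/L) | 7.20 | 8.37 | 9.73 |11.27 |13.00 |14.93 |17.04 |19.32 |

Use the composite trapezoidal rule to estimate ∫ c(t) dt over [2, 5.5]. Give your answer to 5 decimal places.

43.80000

h = 0.5, n = 7.
(h/2)·[y₀ + 2y₁ + 2y₂ + 2y₃ + 2y₄ + 2y₅ + 2y₆ + y₇] = 0.25·(175.20) = 43.80000.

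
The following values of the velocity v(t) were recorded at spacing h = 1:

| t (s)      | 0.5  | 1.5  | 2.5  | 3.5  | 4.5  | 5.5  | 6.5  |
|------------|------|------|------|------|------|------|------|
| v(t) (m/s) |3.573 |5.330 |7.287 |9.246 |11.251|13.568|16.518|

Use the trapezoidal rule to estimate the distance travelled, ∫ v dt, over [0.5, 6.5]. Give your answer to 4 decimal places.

56.7275

h = 1, n = 6.
(h/2)·[y₀ + 2y₁ + 2y₂ + 2y₃ + 2y₄ + 2y₅ + y₆] = 0.5·(113.455) = 56.7275.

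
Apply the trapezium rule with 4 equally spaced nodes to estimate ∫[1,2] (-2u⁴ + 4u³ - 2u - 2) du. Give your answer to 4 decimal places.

h = (2 − 1)/3 = 0.333333.
Nodes u₀,…,u₃ = 1, 1.333333, 1.666667, 2.
f(u) = -2u⁴ + 4u³ - 2u - 2: f₀=-2, f₁=-1.506173, f₂=-2.246914, f₃=-6.
(h/2)·[f₀ + 2f₁ + 2f₂ + f₃] = 0.166667·(-15.506173) = -2.5844.

-2.5844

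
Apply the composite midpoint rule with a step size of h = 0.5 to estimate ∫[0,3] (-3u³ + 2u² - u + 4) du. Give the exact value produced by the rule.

h = (3 − 0)/6 = 0.5.
Midpoints m₁,…,m₆ = 0.25, 0.75, 1.25, 1.75, 2.25, 2.75.
f(m₁)=3.828125, f(m₂)=3.109375, f(m₃)=0.015625, f(m₄)=-7.703125, f(m₅)=-22.296875, f(m₆)=-46.015625.
h·[f(m₁) + f(m₂) + f(m₃) + f(m₄) + f(m₅) + f(m₆)] = 0.5·(-69.0625) = -34.53125.

-34.53125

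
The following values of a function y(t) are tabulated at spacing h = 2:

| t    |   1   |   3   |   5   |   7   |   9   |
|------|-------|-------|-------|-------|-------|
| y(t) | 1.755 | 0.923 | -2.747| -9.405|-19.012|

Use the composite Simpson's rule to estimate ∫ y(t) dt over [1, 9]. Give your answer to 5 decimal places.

-37.78600

h = 2, n = 4.
(h/3)·[y₀ + 4y₁ + 2y₂ + 4y₃ + y₄] = 0.666667·(-56.679) = -37.78600.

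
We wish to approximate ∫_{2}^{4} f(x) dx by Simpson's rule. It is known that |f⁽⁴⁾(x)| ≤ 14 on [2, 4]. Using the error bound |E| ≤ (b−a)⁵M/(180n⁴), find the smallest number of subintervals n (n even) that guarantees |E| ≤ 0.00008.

Need 448/(180n⁴) ≤ 0.00008.
n⁴ ≥ 448/(180·0.00008) = 31111.1 ⇒ n ≥ 13.2809, so the smallest even n is 14. (n must be even for Simpson's rule.)

14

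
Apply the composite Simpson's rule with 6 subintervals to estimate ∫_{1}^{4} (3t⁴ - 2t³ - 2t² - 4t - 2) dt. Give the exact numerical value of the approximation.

408.375

h = (4 − 1)/6 = 0.5.
Nodes t₀,…,t₆ = 1, 1.5, 2, 2.5, 3, 3.5, 4.
f(t) = 3t⁴ - 2t³ - 2t² - 4t - 2: f₀=-7, f₁=-4.0625, f₂=14, f₃=61.4375, f₄=157, f₅=323.9375, f₆=590.
(h/3)·[f₀ + 4f₁ + 2f₂ + 4f₃ + 2f₄ + 4f₅ + f₆] = 0.166667·(2450.25) = 408.375.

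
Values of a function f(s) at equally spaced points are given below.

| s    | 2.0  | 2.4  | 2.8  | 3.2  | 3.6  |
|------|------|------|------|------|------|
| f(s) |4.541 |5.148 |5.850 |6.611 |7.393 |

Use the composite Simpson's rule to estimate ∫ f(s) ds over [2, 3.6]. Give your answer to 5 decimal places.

h = 0.4, n = 4.
(h/3)·[y₀ + 4y₁ + 2y₂ + 4y₃ + y₄] = 0.133333·(70.670) = 9.42267.

9.42267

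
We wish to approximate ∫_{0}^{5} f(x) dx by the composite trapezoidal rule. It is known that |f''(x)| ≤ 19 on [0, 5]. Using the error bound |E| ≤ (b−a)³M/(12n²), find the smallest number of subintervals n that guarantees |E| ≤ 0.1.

45

Need 2375/(12n²) ≤ 0.1.
n² ≥ 2375/(12·0.1) = 1979.17 ⇒ n ≥ 44.4878, so the smallest n is 45.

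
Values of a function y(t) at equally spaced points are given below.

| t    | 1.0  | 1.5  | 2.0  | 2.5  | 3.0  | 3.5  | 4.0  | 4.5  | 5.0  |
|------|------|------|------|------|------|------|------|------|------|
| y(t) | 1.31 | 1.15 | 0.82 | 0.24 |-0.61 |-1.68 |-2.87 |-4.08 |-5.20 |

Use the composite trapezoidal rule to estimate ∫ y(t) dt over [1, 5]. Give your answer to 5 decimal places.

h = 0.5, n = 8.
(h/2)·[y₀ + 2y₁ + 2y₂ + 2y₃ + 2y₄ + 2y₅ + 2y₆ + 2y₇ + y₈] = 0.25·(-17.95) = -4.48750.

-4.48750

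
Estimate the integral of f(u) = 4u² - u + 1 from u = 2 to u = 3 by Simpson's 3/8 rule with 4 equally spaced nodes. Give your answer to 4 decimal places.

h = (3 − 2)/3 = 0.333333.
Nodes u₀,…,u₃ = 2, 2.333333, 2.666667, 3.
f(u) = 4u² - u + 1: f₀=15, f₁=20.444444, f₂=26.777778, f₃=34.
(3h/8)·[f₀ + 3f₁ + 3f₂ + f₃] = 0.125·(190.666667) = 23.8333.

23.8333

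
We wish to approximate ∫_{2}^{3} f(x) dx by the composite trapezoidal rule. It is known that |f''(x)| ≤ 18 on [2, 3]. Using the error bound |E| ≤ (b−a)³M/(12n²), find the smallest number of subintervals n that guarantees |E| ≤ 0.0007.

47

Need 18/(12n²) ≤ 0.0007.
n² ≥ 18/(12·0.0007) = 2142.86 ⇒ n ≥ 46.2910, so the smallest n is 47.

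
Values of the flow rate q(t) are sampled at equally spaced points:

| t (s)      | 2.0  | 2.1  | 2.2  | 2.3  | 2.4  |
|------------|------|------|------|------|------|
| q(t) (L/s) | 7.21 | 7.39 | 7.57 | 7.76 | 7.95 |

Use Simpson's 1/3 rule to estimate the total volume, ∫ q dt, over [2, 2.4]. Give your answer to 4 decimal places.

3.0300

h = 0.1, n = 4.
(h/3)·[y₀ + 4y₁ + 2y₂ + 4y₃ + y₄] = 0.033333·(90.90) = 3.0300.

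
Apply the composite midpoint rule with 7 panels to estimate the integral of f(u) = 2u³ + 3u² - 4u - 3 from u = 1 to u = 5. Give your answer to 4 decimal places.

373.7143

h = (5 − 1)/7 = 0.571429.
Midpoints m₁,…,m₇ = 1.285714, 1.857143, 2.428571, 3, 3.571429, 4.142857, 4.714286.
f(m₁)=1.067055, f(m₂)=12.728863, f(m₃)=33.626822, f(m₄)=66, f(m₅)=112.087464, f(m₆)=174.128280, f(m₇)=254.361516.
h·[f(m₁) + f(m₂) + f(m₃) + f(m₄) + f(m₅) + f(m₆) + f(m₇)] = 0.571429·(654) = 373.7143.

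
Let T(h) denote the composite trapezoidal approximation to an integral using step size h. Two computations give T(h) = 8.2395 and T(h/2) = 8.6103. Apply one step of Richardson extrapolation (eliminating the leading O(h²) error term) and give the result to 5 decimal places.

R = (4·T(h/2) − T(h)) / 3 = (4·8.6103 − 8.2395)/3 = (26.2017)/3 = 8.73390.

8.73390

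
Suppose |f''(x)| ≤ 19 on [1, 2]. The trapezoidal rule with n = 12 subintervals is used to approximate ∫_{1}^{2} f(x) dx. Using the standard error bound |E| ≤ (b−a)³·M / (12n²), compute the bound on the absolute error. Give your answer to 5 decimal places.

|E| ≤ (1)³·19 / (12·12²) = 19/1728 = 0.01100.

0.01100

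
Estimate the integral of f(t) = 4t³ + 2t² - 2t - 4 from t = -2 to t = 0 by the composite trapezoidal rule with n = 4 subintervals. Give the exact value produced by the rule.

h = (0 − (-2))/4 = 0.5.
Nodes t₀,…,t₄ = -2, -1.5, -1, -0.5, 0.
f(t) = 4t³ + 2t² - 2t - 4: f₀=-24, f₁=-10, f₂=-4, f₃=-3, f₄=-4.
(h/2)·[f₀ + 2f₁ + 2f₂ + 2f₃ + f₄] = 0.25·(-62) = -15.5.

-15.5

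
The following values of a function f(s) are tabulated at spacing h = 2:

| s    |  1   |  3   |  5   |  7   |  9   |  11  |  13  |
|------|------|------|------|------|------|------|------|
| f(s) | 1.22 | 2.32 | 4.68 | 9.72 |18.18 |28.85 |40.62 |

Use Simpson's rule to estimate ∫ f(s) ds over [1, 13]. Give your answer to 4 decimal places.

h = 2, n = 6.
(h/3)·[y₀ + 4y₁ + 2y₂ + 4y₃ + 2y₄ + 4y₅ + y₆] = 0.666667·(251.12) = 167.4133.

167.4133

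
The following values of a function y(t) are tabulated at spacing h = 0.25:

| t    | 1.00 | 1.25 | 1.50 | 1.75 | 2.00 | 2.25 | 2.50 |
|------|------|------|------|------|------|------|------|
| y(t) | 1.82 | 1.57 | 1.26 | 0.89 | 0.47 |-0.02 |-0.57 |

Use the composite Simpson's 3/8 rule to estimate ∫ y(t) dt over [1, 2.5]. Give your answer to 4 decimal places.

1.2066

h = 0.25, n = 6.
(3h/8)·[y₀ + 3y₁ + 3y₂ + 2y₃ + 3y₄ + 3y₅ + y₆] = 0.09375·(12.87) = 1.2066.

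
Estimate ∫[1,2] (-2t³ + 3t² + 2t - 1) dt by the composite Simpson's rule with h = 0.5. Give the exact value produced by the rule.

h = (2 − 1)/2 = 0.5.
Nodes t₀,…,t₂ = 1, 1.5, 2.
f(t) = -2t³ + 3t² + 2t - 1: f₀=2, f₁=2, f₂=-1.
(h/3)·[f₀ + 4f₁ + f₂] = 0.166667·(9) = 1.5.

1.5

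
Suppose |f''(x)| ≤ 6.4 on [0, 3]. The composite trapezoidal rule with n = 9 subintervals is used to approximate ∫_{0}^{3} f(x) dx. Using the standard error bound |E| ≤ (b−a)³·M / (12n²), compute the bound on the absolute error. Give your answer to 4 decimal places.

|E| ≤ (3)³·6.4 / (12·9²) = 172.8/972 = 0.1778.

0.1778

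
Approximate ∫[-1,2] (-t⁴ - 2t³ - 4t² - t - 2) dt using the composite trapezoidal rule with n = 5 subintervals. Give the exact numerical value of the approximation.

-35.92704

h = (2 − (-1))/5 = 0.6.
Nodes t₀,…,t₅ = -1, -0.4, 0.2, 0.8, 1.4, 2.
f(t) = -t⁴ - 2t³ - 4t² - t - 2: f₀=-4, f₁=-2.1376, f₂=-2.3776, f₃=-6.7936, f₄=-20.5696, f₅=-52.
(h/2)·[f₀ + 2f₁ + 2f₂ + 2f₃ + 2f₄ + f₅] = 0.3·(-119.7568) = -35.92704.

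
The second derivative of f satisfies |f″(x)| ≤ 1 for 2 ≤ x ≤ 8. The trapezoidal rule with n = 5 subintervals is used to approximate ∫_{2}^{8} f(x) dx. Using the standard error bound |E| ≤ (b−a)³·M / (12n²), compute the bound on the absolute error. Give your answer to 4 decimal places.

|E| ≤ (6)³·1 / (12·5²) = 216/300 = 0.7200.

0.7200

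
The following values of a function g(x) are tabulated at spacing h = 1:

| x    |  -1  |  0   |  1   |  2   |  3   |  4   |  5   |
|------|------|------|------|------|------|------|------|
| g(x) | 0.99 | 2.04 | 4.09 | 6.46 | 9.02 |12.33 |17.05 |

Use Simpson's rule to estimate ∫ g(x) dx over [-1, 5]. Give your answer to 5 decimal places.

h = 1, n = 6.
(h/3)·[y₀ + 4y₁ + 2y₂ + 4y₃ + 2y₄ + 4y₅ + y₆] = 0.333333·(127.58) = 42.52667.

42.52667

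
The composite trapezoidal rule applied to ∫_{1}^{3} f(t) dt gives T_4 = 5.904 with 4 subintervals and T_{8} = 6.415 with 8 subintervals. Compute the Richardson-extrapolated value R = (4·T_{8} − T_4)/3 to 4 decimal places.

6.5853

R = (4·T_{8} − T_4) / 3 = (4·6.415 − 5.904)/3 = (19.756)/3 = 6.5853.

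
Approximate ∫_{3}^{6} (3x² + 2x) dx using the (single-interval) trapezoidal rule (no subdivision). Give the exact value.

T = (b−a)/2 · [f(3) + f(6)] = 1.5·[33 + 120] = 229.5.

229.5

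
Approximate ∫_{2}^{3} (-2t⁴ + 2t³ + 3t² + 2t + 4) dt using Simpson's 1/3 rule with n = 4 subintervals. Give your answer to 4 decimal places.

-23.9010

h = (3 − 2)/4 = 0.25.
Nodes t₀,…,t₄ = 2, 2.25, 2.5, 2.75, 3.
f(t) = -2t⁴ + 2t³ + 3t² + 2t + 4: f₀=4, f₁=-4.7890625, f₂=-19.125, f₃=-40.6015625, f₄=-71.
(h/3)·[f₀ + 4f₁ + 2f₂ + 4f₃ + f₄] = 0.083333·(-286.8125) = -23.9010.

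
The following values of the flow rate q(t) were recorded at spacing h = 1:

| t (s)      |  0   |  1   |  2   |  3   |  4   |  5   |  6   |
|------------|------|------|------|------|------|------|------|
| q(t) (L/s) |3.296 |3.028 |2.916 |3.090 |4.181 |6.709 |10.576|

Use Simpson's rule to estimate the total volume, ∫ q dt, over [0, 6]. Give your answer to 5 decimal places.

26.45800

h = 1, n = 6.
(h/3)·[y₀ + 4y₁ + 2y₂ + 4y₃ + 2y₄ + 4y₅ + y₆] = 0.333333·(79.374) = 26.45800.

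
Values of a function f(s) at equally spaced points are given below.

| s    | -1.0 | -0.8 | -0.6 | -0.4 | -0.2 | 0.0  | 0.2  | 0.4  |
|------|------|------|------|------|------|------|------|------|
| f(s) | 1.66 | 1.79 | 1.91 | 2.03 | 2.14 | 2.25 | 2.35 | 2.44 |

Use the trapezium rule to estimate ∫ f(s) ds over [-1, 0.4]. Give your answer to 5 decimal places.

2.90400

h = 0.2, n = 7.
(h/2)·[y₀ + 2y₁ + 2y₂ + 2y₃ + 2y₄ + 2y₅ + 2y₆ + y₇] = 0.1·(29.04) = 2.90400.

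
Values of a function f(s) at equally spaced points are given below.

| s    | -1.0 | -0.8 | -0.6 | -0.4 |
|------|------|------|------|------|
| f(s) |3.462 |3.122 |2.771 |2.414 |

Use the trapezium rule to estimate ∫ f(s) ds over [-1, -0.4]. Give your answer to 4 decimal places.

h = 0.2, n = 3.
(h/2)·[y₀ + 2y₁ + 2y₂ + y₃] = 0.1·(17.662) = 1.7662.

1.7662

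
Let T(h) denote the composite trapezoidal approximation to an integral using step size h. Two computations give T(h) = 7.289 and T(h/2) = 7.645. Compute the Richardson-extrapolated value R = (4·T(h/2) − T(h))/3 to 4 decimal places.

7.7637

R = (4·T(h/2) − T(h)) / 3 = (4·7.645 − 7.289)/3 = (23.291)/3 = 7.7637.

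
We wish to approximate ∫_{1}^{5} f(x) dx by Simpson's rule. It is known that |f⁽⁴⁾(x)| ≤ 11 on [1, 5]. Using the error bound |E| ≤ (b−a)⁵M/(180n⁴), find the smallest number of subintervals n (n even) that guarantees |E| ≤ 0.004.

Need 11264/(180n⁴) ≤ 0.004.
n⁴ ≥ 11264/(180·0.004) = 15644.4 ⇒ n ≥ 11.1838, so the smallest even n is 12. (n must be even for Simpson's rule.)

12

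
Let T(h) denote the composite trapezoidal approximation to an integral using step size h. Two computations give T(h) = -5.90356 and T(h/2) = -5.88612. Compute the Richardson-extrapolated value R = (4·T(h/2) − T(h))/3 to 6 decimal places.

R = (4·T(h/2) − T(h)) / 3 = (4·(-5.88612) − (-5.90356))/3 = (-17.64092)/3 = -5.880307.

-5.880307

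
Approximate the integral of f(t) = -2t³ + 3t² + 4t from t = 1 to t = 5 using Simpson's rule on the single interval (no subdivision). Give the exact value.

S = (b−a)/6 · [f(1) + 4f(3) + f(5)] = 0.666667·[5 + 4·(-15) + (-155)] = -140.

-140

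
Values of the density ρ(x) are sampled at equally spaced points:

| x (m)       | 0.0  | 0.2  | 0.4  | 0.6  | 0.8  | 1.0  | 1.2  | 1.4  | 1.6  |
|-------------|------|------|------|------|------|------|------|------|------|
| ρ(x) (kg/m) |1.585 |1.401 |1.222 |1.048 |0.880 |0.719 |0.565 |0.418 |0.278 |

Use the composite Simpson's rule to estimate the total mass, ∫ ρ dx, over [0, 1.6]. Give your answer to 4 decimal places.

1.4361

h = 0.2, n = 8.
(h/3)·[y₀ + 4y₁ + 2y₂ + 4y₃ + 2y₄ + 4y₅ + 2y₆ + 4y₇ + y₈] = 0.066667·(21.541) = 1.4361.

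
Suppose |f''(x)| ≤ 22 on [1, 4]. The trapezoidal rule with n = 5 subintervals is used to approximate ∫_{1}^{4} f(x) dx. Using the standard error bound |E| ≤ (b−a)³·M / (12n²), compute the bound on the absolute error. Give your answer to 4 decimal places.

|E| ≤ (3)³·22 / (12·5²) = 594/300 = 1.9800.

1.9800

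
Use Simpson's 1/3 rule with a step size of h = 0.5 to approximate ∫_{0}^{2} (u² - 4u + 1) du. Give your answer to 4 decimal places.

h = (2 − 0)/4 = 0.5.
Nodes u₀,…,u₄ = 0, 0.5, 1, 1.5, 2.
f(u) = u² - 4u + 1: f₀=1, f₁=-0.75, f₂=-2, f₃=-2.75, f₄=-3.
(h/3)·[f₀ + 4f₁ + 2f₂ + 4f₃ + f₄] = 0.166667·(-20) = -3.3333.

-3.3333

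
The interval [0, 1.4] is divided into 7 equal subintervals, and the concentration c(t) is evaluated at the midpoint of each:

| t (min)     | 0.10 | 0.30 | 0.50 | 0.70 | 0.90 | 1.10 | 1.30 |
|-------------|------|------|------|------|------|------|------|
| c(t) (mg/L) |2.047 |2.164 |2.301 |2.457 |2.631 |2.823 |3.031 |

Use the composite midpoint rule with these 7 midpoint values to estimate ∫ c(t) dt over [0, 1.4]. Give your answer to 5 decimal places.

3.49080

h = 0.2, n = 7.
h·[y(m₁) + y(m₂) + y(m₃) + y(m₄) + y(m₅) + y(m₆) + y(m₇)] = 0.2·(17.454) = 3.49080.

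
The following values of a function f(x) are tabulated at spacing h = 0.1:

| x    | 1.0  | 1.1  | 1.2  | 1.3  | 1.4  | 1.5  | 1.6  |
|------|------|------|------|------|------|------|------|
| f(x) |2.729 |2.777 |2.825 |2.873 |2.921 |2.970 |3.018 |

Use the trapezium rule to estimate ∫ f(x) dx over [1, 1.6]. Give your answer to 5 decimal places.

1.72395

h = 0.1, n = 6.
(h/2)·[y₀ + 2y₁ + 2y₂ + 2y₃ + 2y₄ + 2y₅ + y₆] = 0.05·(34.479) = 1.72395.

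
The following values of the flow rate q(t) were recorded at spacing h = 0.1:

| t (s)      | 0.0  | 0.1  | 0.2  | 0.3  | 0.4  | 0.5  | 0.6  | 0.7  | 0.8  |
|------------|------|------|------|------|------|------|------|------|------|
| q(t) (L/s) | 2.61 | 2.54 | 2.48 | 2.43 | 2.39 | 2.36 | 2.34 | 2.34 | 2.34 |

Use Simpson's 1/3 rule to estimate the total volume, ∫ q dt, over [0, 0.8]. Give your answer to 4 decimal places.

1.9350

h = 0.1, n = 8.
(h/3)·[y₀ + 4y₁ + 2y₂ + 4y₃ + 2y₄ + 4y₅ + 2y₆ + 4y₇ + y₈] = 0.033333·(58.05) = 1.9350.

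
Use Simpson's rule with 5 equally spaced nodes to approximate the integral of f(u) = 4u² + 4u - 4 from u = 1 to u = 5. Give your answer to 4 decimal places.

h = (5 − 1)/4 = 1.
Nodes u₀,…,u₄ = 1, 2, 3, 4, 5.
f(u) = 4u² + 4u - 4: f₀=4, f₁=20, f₂=44, f₃=76, f₄=116.
(h/3)·[f₀ + 4f₁ + 2f₂ + 4f₃ + f₄] = 0.333333·(592) = 197.3333.

197.3333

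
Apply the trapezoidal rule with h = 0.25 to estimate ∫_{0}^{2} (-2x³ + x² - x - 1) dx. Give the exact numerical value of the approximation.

-9.4375

h = (2 − 0)/8 = 0.25.
Nodes x₀,…,x₈ = 0, 0.25, 0.5, 0.75, 1, 1.25, 1.5, 1.75, 2.
f(x) = -2x³ + x² - x - 1: f₀=-1, f₁=-1.21875, f₂=-1.5, f₃=-2.03125, f₄=-3, f₅=-4.59375, f₆=-7, f₇=-10.40625, f₈=-15.
(h/2)·[f₀ + 2f₁ + 2f₂ + 2f₃ + 2f₄ + 2f₅ + 2f₆ + 2f₇ + f₈] = 0.125·(-75.5) = -9.4375.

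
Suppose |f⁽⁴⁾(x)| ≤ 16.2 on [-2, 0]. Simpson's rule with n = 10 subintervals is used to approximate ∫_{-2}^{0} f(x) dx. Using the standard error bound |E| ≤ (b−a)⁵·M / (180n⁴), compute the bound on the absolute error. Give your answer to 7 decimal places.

0.0002880

|E| ≤ (2)⁵·16.2 / (180·10⁴) = 518.4/1800000 = 0.0002880.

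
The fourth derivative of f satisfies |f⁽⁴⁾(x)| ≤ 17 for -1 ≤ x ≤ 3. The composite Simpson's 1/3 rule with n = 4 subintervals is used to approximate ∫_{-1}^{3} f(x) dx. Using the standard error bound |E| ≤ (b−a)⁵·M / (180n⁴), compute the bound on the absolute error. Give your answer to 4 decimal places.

|E| ≤ (4)⁵·17 / (180·4⁴) = 17408/46080 = 0.3778.

0.3778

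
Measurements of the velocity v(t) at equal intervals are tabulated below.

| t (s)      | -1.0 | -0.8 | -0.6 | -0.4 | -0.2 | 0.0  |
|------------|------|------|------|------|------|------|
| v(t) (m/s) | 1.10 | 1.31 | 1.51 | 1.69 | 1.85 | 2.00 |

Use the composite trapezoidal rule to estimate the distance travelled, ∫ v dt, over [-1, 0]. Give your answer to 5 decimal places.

h = 0.2, n = 5.
(h/2)·[y₀ + 2y₁ + 2y₂ + 2y₃ + 2y₄ + y₅] = 0.1·(15.82) = 1.58200.

1.58200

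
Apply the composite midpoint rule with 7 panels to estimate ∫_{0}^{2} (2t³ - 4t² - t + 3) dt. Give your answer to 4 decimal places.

1.3061

h = (2 − 0)/7 = 0.285714.
Midpoints m₁,…,m₇ = 0.142857, 0.428571, 0.714286, 1, 1.285714, 1.571429, 1.857143.
f(m₁)=2.781341, f(m₂)=1.994169, f(m₃)=0.973761, f(m₄)=0, f(m₅)=-0.647230, f(m₆)=-0.688047, f(m₇)=0.157434.
h·[f(m₁) + f(m₂) + f(m₃) + f(m₄) + f(m₅) + f(m₆) + f(m₇)] = 0.285714·(4.571429) = 1.3061.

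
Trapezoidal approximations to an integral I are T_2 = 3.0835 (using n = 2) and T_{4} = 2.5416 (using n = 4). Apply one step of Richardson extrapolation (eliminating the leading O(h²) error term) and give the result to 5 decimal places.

2.36097

R = (4·T_{4} − T_2) / 3 = (4·2.5416 − 3.0835)/3 = (7.0829)/3 = 2.36097.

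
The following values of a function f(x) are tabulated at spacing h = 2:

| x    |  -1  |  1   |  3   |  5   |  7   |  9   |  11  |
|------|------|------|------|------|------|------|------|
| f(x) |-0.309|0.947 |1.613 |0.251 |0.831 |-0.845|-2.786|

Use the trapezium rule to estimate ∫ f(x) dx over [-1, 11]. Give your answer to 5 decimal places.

2.49900

h = 2, n = 6.
(h/2)·[y₀ + 2y₁ + 2y₂ + 2y₃ + 2y₄ + 2y₅ + y₆] = 1·(2.499) = 2.49900.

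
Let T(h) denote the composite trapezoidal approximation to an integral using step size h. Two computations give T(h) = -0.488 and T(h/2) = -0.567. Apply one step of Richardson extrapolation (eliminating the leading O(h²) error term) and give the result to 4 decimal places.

-0.5933

R = (4·T(h/2) − T(h)) / 3 = (4·(-0.567) − (-0.488))/3 = (-1.780)/3 = -0.5933.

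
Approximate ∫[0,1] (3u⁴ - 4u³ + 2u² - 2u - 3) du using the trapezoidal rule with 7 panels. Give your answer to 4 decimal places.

-3.7266

h = (1 − 0)/7 = 0.142857.
Nodes u₀,…,u₇ = 0, 0.142857, 0.285714, 0.428571, 0.571429, 0.714286, 0.857143, 1.
f(u) = 3u⁴ - 4u³ + 2u² - 2u - 3: f₀=-3, f₁=-3.255310, f₂=-3.481466, f₃=-3.703457, f₄=-3.916285, f₅=-4.084965, f₆=-4.144523, f₇=-4.
(h/2)·[f₀ + 2f₁ + 2f₂ + 2f₃ + 2f₄ + 2f₅ + 2f₆ + f₇] = 0.071429·(-52.172012) = -3.7266.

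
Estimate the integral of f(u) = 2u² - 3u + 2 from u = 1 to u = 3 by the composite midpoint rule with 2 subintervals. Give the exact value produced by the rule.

9

h = (3 − 1)/2 = 1.
Midpoints m₁,…,m₂ = 1.5, 2.5.
f(m₁)=2, f(m₂)=7.
h·[f(m₁) + f(m₂)] = 1·(9) = 9.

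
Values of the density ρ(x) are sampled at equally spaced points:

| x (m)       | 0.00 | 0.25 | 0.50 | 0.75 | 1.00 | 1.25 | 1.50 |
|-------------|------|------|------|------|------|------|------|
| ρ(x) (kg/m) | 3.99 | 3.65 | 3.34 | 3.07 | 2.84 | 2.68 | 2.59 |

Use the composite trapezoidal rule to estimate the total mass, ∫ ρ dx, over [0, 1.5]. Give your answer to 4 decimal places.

h = 0.25, n = 6.
(h/2)·[y₀ + 2y₁ + 2y₂ + 2y₃ + 2y₄ + 2y₅ + y₆] = 0.125·(37.74) = 4.7175.

4.7175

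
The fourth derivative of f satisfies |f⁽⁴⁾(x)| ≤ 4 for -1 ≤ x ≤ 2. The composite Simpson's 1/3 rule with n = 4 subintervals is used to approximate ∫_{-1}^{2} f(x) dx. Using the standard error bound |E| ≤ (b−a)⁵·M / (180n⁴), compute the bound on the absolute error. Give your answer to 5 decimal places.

|E| ≤ (3)⁵·4 / (180·4⁴) = 972/46080 = 0.02109.

0.02109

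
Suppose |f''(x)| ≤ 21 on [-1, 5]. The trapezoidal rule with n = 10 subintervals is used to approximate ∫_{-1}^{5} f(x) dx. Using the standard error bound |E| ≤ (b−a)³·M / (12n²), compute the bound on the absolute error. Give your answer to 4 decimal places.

3.7800

|E| ≤ (6)³·21 / (12·10²) = 4536/1200 = 3.7800.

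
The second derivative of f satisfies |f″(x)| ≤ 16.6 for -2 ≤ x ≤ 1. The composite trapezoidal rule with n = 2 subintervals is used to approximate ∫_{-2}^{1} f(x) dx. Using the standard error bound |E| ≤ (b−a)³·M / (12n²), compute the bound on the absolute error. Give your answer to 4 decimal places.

|E| ≤ (3)³·16.6 / (12·2²) = 448.2/48 = 9.3375.

9.3375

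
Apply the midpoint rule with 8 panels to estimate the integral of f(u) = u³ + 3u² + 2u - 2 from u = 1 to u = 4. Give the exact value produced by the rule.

h = (4 − 1)/8 = 0.375.
Midpoints m₁,…,m₈ = 1.1875, 1.5625, 1.9375, 2.3125, 2.6875, 3.0625, 3.4375, 3.8125.
f(m₁)=6.280029296875, f(m₂)=12.263916015625, f(m₃)=20.409912109375, f(m₄)=31.034423828125, f(m₅)=44.453857421875, f(m₆)=60.984619140625, f(m₇)=80.943115234375, f(m₈)=104.645751953125.
h·[f(m₁) + f(m₂) + f(m₃) + f(m₄) + f(m₅) + f(m₆) + f(m₇) + f(m₈)] = 0.375·(361.015625) = 135.380859375.

135.380859375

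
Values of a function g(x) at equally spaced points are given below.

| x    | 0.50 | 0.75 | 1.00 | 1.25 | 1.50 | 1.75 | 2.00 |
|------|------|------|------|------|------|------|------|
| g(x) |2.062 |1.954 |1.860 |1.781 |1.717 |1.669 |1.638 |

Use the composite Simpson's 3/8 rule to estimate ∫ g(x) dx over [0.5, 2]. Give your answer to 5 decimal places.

h = 0.25, n = 6.
(3h/8)·[y₀ + 3y₁ + 3y₂ + 2y₃ + 3y₄ + 3y₅ + y₆] = 0.09375·(28.862) = 2.70581.

2.70581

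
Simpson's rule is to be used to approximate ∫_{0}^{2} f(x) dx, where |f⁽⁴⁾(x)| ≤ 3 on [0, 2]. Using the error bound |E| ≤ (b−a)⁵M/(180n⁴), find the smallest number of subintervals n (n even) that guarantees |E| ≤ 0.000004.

Need 96/(180n⁴) ≤ 0.000004.
n⁴ ≥ 96/(180·0.000004) = 133333 ⇒ n ≥ 19.1089, so the smallest even n is 20. (n must be even for Simpson's rule.)

20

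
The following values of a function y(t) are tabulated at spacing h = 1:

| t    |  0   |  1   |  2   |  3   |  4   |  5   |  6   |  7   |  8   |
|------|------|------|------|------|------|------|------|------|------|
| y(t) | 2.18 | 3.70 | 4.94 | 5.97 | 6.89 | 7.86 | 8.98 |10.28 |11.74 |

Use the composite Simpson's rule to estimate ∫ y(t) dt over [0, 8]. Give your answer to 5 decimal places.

55.59333

h = 1, n = 8.
(h/3)·[y₀ + 4y₁ + 2y₂ + 4y₃ + 2y₄ + 4y₅ + 2y₆ + 4y₇ + y₈] = 0.333333·(166.78) = 55.59333.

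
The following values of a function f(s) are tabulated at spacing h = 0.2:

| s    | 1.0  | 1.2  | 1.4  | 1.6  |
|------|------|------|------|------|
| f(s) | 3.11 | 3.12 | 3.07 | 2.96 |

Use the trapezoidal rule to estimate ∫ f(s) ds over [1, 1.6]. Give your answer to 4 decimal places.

1.8450

h = 0.2, n = 3.
(h/2)·[y₀ + 2y₁ + 2y₂ + y₃] = 0.1·(18.45) = 1.8450.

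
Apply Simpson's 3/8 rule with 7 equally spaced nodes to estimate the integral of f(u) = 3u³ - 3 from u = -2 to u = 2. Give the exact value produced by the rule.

-12

h = (2 − (-2))/6 = 0.666667.
Nodes u₀,…,u₆ = -2, -1.333333, -0.666667, 0, 0.666667, 1.333333, 2.
f(u) = 3u³ - 3: f₀=-27, f₁=-10.111111, f₂=-3.888889, f₃=-3, f₄=-2.111111, f₅=4.111111, f₆=21.
(3h/8)·[f₀ + 3f₁ + 3f₂ + 2f₃ + 3f₄ + 3f₅ + f₆] = 0.25·(-48) = -12.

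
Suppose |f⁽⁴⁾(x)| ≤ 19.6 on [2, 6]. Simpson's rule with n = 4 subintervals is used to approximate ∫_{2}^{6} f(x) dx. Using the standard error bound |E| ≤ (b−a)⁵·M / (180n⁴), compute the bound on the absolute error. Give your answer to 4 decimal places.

|E| ≤ (4)⁵·19.6 / (180·4⁴) = 20070.4/46080 = 0.4356.

0.4356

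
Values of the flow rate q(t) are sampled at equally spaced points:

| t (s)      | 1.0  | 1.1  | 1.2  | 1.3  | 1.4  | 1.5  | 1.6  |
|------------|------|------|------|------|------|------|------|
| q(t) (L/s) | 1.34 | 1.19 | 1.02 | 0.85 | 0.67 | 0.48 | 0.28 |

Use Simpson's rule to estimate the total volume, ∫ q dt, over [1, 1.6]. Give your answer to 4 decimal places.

0.5027

h = 0.1, n = 6.
(h/3)·[y₀ + 4y₁ + 2y₂ + 4y₃ + 2y₄ + 4y₅ + y₆] = 0.033333·(15.08) = 0.5027.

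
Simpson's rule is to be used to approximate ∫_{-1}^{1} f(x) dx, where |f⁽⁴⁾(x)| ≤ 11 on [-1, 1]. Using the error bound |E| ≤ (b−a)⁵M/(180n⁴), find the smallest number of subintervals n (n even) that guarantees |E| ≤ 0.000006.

Need 352/(180n⁴) ≤ 0.000006.
n⁴ ≥ 352/(180·0.000006) = 325926 ⇒ n ≥ 23.8935, so the smallest even n is 24. (n must be even for Simpson's rule.)

24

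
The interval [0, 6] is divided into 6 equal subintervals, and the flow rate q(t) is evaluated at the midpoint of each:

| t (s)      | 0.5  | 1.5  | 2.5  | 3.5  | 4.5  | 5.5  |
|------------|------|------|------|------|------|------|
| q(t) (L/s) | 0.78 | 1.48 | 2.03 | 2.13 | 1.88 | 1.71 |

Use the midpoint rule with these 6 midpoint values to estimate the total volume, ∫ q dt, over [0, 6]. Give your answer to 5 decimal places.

h = 1, n = 6.
h·[y(m₁) + y(m₂) + y(m₃) + y(m₄) + y(m₅) + y(m₆)] = 1·(10.01) = 10.01000.

10.01000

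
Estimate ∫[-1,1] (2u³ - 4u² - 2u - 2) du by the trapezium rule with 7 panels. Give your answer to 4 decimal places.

h = (1 − (-1))/7 = 0.285714.
Nodes u₀,…,u₇ = -1, -0.714286, -0.428571, -0.142857, 0.142857, 0.428571, 0.714286, 1.
f(u) = 2u³ - 4u² - 2u - 2: f₀=-6, f₁=-3.341108, f₂=-2.034985, f₃=-1.801749, f₄=-2.361516, f₅=-3.434402, f₆=-4.740525, f₇=-6.
(h/2)·[f₀ + 2f₁ + 2f₂ + 2f₃ + 2f₄ + 2f₅ + 2f₆ + f₇] = 0.142857·(-47.428571) = -6.7755.

-6.7755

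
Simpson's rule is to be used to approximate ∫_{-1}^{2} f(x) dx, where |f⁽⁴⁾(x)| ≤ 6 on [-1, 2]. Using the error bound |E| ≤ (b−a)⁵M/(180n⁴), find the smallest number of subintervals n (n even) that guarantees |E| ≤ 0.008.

6

Need 1458/(180n⁴) ≤ 0.008.
n⁴ ≥ 1458/(180·0.008) = 1012.5 ⇒ n ≥ 5.6409, so the smallest even n is 6. (n must be even for Simpson's rule.)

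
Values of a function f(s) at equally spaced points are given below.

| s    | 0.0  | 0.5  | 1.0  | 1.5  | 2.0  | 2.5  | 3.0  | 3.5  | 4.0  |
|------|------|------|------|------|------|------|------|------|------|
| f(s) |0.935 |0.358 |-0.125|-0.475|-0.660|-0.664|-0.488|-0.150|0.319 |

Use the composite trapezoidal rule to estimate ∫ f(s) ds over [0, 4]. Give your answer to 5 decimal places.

h = 0.5, n = 8.
(h/2)·[y₀ + 2y₁ + 2y₂ + 2y₃ + 2y₄ + 2y₅ + 2y₆ + 2y₇ + y₈] = 0.25·(-3.154) = -0.78850.

-0.78850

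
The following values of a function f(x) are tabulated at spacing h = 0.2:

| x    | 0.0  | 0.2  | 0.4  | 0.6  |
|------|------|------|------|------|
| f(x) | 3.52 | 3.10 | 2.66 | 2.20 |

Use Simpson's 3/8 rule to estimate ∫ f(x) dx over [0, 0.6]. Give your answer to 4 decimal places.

h = 0.2, n = 3.
(3h/8)·[y₀ + 3y₁ + 3y₂ + y₃] = 0.075·(23.00) = 1.7250.

1.7250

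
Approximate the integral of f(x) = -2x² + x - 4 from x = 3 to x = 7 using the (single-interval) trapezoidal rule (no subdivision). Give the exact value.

-228

T = (b−a)/2 · [f(3) + f(7)] = 2·[(-19) + (-95)] = -228.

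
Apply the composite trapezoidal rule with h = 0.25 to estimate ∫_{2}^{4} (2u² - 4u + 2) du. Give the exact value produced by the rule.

h = (4 − 2)/8 = 0.25.
Nodes u₀,…,u₈ = 2, 2.25, 2.5, 2.75, 3, 3.25, 3.5, 3.75, 4.
f(u) = 2u² - 4u + 2: f₀=2, f₁=3.125, f₂=4.5, f₃=6.125, f₄=8, f₅=10.125, f₆=12.5, f₇=15.125, f₈=18.
(h/2)·[f₀ + 2f₁ + 2f₂ + 2f₃ + 2f₄ + 2f₅ + 2f₆ + 2f₇ + f₈] = 0.125·(139) = 17.375.

17.375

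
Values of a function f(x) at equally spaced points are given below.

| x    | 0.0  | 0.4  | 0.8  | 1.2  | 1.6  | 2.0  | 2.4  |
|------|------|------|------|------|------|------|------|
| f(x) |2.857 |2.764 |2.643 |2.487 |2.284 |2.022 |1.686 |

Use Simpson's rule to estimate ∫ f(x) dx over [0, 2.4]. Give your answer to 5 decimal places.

5.79853

h = 0.4, n = 6.
(h/3)·[y₀ + 4y₁ + 2y₂ + 4y₃ + 2y₄ + 4y₅ + y₆] = 0.133333·(43.489) = 5.79853.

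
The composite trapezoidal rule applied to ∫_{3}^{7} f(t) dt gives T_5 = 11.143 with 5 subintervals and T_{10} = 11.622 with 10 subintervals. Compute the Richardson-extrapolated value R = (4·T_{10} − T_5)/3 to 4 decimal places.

11.7817

R = (4·T_{10} − T_5) / 3 = (4·11.622 − 11.143)/3 = (35.345)/3 = 11.7817.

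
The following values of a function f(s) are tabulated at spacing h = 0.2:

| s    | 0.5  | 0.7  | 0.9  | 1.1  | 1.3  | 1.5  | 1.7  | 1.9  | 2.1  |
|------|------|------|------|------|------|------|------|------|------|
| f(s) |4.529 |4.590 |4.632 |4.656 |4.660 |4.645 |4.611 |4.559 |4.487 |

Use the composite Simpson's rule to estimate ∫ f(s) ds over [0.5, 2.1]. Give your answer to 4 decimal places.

h = 0.2, n = 8.
(h/3)·[y₀ + 4y₁ + 2y₂ + 4y₃ + 2y₄ + 4y₅ + 2y₆ + 4y₇ + y₈] = 0.066667·(110.622) = 7.3748.

7.3748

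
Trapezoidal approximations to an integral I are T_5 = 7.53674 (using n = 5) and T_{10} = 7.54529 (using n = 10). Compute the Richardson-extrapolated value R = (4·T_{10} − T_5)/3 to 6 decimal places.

7.548140

R = (4·T_{10} − T_5) / 3 = (4·7.54529 − 7.53674)/3 = (22.64442)/3 = 7.548140.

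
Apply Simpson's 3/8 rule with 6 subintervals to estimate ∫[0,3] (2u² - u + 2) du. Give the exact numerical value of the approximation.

h = (3 − 0)/6 = 0.5.
Nodes u₀,…,u₆ = 0, 0.5, 1, 1.5, 2, 2.5, 3.
f(u) = 2u² - u + 2: f₀=2, f₁=2, f₂=3, f₃=5, f₄=8, f₅=12, f₆=17.
(3h/8)·[f₀ + 3f₁ + 3f₂ + 2f₃ + 3f₄ + 3f₅ + f₆] = 0.1875·(104) = 19.5.

19.5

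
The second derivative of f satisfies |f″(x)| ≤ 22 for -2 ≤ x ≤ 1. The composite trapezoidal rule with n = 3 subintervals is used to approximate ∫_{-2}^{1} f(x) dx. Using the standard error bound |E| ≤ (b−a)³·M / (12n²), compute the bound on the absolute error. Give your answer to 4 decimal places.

5.5000

|E| ≤ (3)³·22 / (12·3²) = 594/108 = 5.5000.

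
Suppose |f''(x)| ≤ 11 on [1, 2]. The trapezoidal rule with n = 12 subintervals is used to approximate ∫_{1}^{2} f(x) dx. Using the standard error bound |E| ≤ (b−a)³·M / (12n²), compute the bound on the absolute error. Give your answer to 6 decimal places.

0.006366

|E| ≤ (1)³·11 / (12·12²) = 11/1728 = 0.006366.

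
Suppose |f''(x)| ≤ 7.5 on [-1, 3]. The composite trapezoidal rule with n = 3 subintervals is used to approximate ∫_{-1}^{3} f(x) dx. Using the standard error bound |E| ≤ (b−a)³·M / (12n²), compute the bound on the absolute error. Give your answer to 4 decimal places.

|E| ≤ (4)³·7.5 / (12·3²) = 480/108 = 4.4444.

4.4444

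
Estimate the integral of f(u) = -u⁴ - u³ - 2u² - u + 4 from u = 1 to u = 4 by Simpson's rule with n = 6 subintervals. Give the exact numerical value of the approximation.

-305.875

h = (4 − 1)/6 = 0.5.
Nodes u₀,…,u₆ = 1, 1.5, 2, 2.5, 3, 3.5, 4.
f(u) = -u⁴ - u³ - 2u² - u + 4: f₀=-1, f₁=-10.4375, f₂=-30, f₃=-65.6875, f₄=-125, f₅=-216.9375, f₆=-352.
(h/3)·[f₀ + 4f₁ + 2f₂ + 4f₃ + 2f₄ + 4f₅ + f₆] = 0.166667·(-1835.25) = -305.875.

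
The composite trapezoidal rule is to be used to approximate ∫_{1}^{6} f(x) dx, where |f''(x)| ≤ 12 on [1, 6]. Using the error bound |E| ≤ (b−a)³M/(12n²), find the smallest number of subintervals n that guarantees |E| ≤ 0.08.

40

Need 1500/(12n²) ≤ 0.08.
n² ≥ 1500/(12·0.08) = 1562.5 ⇒ n ≥ 39.5285, so the smallest n is 40.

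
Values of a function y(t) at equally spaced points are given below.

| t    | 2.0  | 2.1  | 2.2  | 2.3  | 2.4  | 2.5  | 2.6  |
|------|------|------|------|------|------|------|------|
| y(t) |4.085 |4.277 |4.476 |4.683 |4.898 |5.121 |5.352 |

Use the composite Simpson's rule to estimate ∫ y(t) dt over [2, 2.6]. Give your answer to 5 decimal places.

2.81697

h = 0.1, n = 6.
(h/3)·[y₀ + 4y₁ + 2y₂ + 4y₃ + 2y₄ + 4y₅ + y₆] = 0.033333·(84.509) = 2.81697.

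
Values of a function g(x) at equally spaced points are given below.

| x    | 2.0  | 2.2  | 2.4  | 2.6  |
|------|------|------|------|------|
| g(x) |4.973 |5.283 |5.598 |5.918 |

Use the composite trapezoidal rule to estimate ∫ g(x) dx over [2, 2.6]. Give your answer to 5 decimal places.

3.26530

h = 0.2, n = 3.
(h/2)·[y₀ + 2y₁ + 2y₂ + y₃] = 0.1·(32.653) = 3.26530.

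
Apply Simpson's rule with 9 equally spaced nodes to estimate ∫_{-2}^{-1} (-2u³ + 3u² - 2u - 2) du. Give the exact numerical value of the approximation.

15.5

h = (-1 − (-2))/8 = 0.125.
Nodes u₀,…,u₈ = -2, -1.875, -1.75, -1.625, -1.5, -1.375, -1.25, -1.125, -1.
f(u) = -2u³ + 3u² - 2u - 2: f₀=30, f₁=25.48046875, f₂=21.40625, f₃=17.75390625, f₄=14.5, f₅=11.62109375, f₆=9.09375, f₇=6.89453125, f₈=5.
(h/3)·[f₀ + 4f₁ + 2f₂ + 4f₃ + 2f₄ + 4f₅ + 2f₆ + 4f₇ + f₈] = 0.041667·(372) = 15.5.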